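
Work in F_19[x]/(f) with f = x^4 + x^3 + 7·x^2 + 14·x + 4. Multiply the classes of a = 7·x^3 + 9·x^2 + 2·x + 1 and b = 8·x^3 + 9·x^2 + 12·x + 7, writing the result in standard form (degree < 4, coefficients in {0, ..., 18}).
a · b ≡ 10·x^3 + 17·x^2 + 8·x + 8 (mod f(x))

Multiply as integer polynomials: a · b = 56·x^6 + 135·x^5 + 181·x^4 + 183·x^3 + 96·x^2 + 26·x + 7. Reducing coefficients mod 19: a · b ≡ 18·x^6 + 2·x^5 + 10·x^4 + 12·x^3 + x^2 + 7·x + 7. Now divide by f(x) = x^4 + x^3 + 7·x^2 + 14·x + 4 in F_19[x], eliminating the leading term at each step:
  leading term 18·x^6: subtract (18·x^2)·f(x) = 18·x^6 + 18·x^5 + 12·x^4 + 5·x^3 + 15·x^2, leaving 3·x^5 + 17·x^4 + 7·x^3 + 5·x^2 + 7·x + 7 (coefficients mod 19)
  leading term 3·x^5: subtract (3·x)·f(x) = 3·x^5 + 3·x^4 + 2·x^3 + 4·x^2 + 12·x, leaving 14·x^4 + 5·x^3 + x^2 + 14·x + 7 (coefficients mod 19)
  leading term 14·x^4: subtract (14)·f(x) = 14·x^4 + 14·x^3 + 3·x^2 + 6·x + 18, leaving 10·x^3 + 17·x^2 + 8·x + 8 (coefficients mod 19)
The degree is now < 4, so this is the remainder. Hence a · b ≡ 10·x^3 + 17·x^2 + 8·x + 8 in F_19[x]/(f).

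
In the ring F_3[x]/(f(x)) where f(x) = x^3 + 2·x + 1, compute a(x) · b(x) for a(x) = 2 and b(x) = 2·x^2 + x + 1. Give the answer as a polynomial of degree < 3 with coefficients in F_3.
a · b ≡ x^2 + 2·x + 2 (mod f(x))

Multiply as integer polynomials: a · b = 4·x^2 + 2·x + 2. Reducing coefficients mod 3: a · b ≡ x^2 + 2·x + 2. This already has degree < 3, so no reduction by f is needed. Hence a · b ≡ x^2 + 2·x + 2 in F_3[x]/(f).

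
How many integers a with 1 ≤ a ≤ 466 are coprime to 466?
The number of a ∈ {1, ..., 466} with gcd(a, 466) = 1 is by definition Euler's totient φ(466). φ is multiplicative, with φ(p^e) = p^e − p^(e−1). Factorise 466 = 2 · 233. Then
  φ(466) = (2 − 1) · (233 − 1) = 1 · 232 = 232.
So there are 232 such integers.

Final answer: 232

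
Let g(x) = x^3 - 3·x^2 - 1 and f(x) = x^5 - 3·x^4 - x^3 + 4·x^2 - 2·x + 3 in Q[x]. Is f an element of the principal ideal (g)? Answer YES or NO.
NO

In Q[x] the ideal (g) consists of all multiples of g, so f ∈ (g) iff g | f, i.e. iff the remainder of f on division by g is 0. Divide f by g (g is monic, so eliminate the leading term of the running remainder at each step):
  leading term x^5: subtract (x^2)·g(x) = x^5 - 3·x^4 - x^2, leaving -x^3 + 5·x^2 - 2·x + 3
  leading term -x^3: subtract (-1)·g(x) = -x^3 + 3·x^2 + 1, leaving 2·x^2 - 2·x + 2
The remainder r(x) = 2·x^2 - 2·x + 2 ≠ 0 (and deg r < deg g), so g ∤ f, i.e. f ∉ (g).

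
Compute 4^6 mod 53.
Use repeated squaring. Binary(6) = 110. Walk through the bits of the exponent 6 left-to-right: at each bit after the leading one, square the running value, then multiply by 4 if the bit is 1 (always reducing mod 53):
  bit 1 = 1 (leading): start with 4.
  bit 2 = 1: square 4^2 = 16; bit is 1, so multiply 16·4 = 64 ≡ 11 (mod 53).
  bit 3 = 0: square 11^2 = 121 ≡ 15 (mod 53).
Final value: 4^6 ≡ 15 (mod 53).

Final answer: 15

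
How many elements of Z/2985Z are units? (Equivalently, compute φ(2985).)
An element a ∈ Z/2985Z is a unit iff gcd(a, 2985) = 1, so the number of units is φ(2985). φ is multiplicative, with φ(p^e) = p^e − p^(e−1). Factorise 2985 = 3 · 5 · 199. Then
  φ(2985) = (3 − 1) · (5 − 1) · (199 − 1) = 2 · 4 · 198 = 1584.

Final answer: Z/2985Z has φ(2985) = 1584 units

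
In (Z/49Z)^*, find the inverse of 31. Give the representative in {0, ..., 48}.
Apply the extended Euclidean algorithm to (49, 31), tracking rows (r, s, t) with s·49 + t·31 = r. Each division r_prev = q·r_cur + r_new produces the new row as (previous row) − q·(current row):
  row A: (49, 1, 0)   [1·49 + 0·31 = 49]
  row B: (31, 0, 1)   [0·49 + 1·31 = 31]
  49 = 1·31 + 18   → row C = row A − 1·row B = (18, 1, −1)   [check: 1·49 − 1·31 = 18]
  31 = 1·18 + 13   → row D = row B − 1·row C = (13, −1, 2)   [check: −1·49 + 2·31 = 13]
  18 = 1·13 + 5   → row E = row C − 1·row D = (5, 2, −3)   [check: 2·49 − 3·31 = 5]
  13 = 2·5 + 3   → row F = row D − 2·row E = (3, −5, 8)   [check: −5·49 + 8·31 = 3]
  5 = 1·3 + 2   → row G = row E − 1·row F = (2, 7, −11)   [check: 7·49 − 11·31 = 2]
  3 = 1·2 + 1   → row H = row F − 1·row G = (1, −12, 19)   [check: −12·49 + 19·31 = 1]
  2 = 2·1 + 0   → remainder 0, stop. gcd = 1 (last nonzero row H).
The gcd is 1, so 31 is invertible mod 49. The last nonzero row gives −12·49 + 19·31 = 1, so t = 19. So 31^(−1) ≡ 19 (mod 49). Verify: 31 · 19 = 589 ≡ 1 (mod 49). ✓

Final answer: 31^(−1) ≡ 19 (mod 49)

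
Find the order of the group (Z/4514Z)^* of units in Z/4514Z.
(Z/4514Z)^* consists of the classes a with gcd(a, 4514) = 1, so its order is φ(4514). φ is multiplicative, with φ(p^e) = p^e − p^(e−1). Factorise 4514 = 2 · 37 · 61. Then
  φ(4514) = (2 − 1) · (37 − 1) · (61 − 1) = 1 · 36 · 60 = 2160.
Thus |(Z/4514Z)^*| = 2160.

Final answer: |(Z/4514Z)^*| = 2160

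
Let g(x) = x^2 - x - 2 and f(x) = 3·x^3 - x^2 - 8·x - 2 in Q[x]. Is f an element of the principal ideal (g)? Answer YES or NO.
In Q[x] the ideal (g) consists of all multiples of g, so f ∈ (g) iff g | f, i.e. iff the remainder of f on division by g is 0. Divide f by g (g is monic, so eliminate the leading term of the running remainder at each step):
  leading term 3·x^3: subtract (3·x)·g(x) = 3·x^3 - 3·x^2 - 6·x, leaving 2·x^2 - 2·x - 2
  leading term 2·x^2: subtract (2)·g(x) = 2·x^2 - 2·x - 4, leaving 2
The remainder r(x) = 2 ≠ 0 (and deg r < deg g), so g ∤ f, i.e. f ∉ (g).

Final answer: NO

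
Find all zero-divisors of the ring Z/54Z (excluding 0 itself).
An element a ∈ Z/54Z (with a ≠ 0) is a zero-divisor iff gcd(a, 54) > 1 (because a is a unit precisely when gcd(a, n) = 1, and in Z/nZ every nonzero, non-unit element is a zero-divisor). Scan a = 1, ..., 53 and keep those with gcd(a, 54) > 1:
  gcd(2, 54) = 2, gcd(3, 54) = 3, gcd(4, 54) = 2, gcd(6, 54) = 6, gcd(8, 54) = 2, gcd(9, 54) = 9, gcd(10, 54) = 2, gcd(12, 54) = 6, gcd(14, 54) = 2, gcd(15, 54) = 3, gcd(16, 54) = 2, gcd(18, 54) = 18, gcd(20, 54) = 2, gcd(21, 54) = 3, gcd(22, 54) = 2, gcd(24, 54) = 6, gcd(26, 54) = 2, gcd(27, 54) = 27, gcd(28, 54) = 2, gcd(30, 54) = 6, gcd(32, 54) = 2, gcd(33, 54) = 3, gcd(34, 54) = 2, gcd(36, 54) = 18, gcd(38, 54) = 2, gcd(39, 54) = 3, gcd(40, 54) = 2, gcd(42, 54) = 6, gcd(44, 54) = 2, gcd(45, 54) = 9, gcd(46, 54) = 2, gcd(48, 54) = 6, gcd(50, 54) = 2, gcd(51, 54) = 3, gcd(52, 54) = 2.
All other a ∈ {1, ..., 53} have gcd(a, 54) = 1 and are units. So the nonzero zero-divisors are exactly the 35 values of a appearing in this scan.

Final answer: nonzero zero-divisors of Z/54Z = {2, 3, 4, 6, 8, 9, 10, 12, 14, 15, 16, 18, 20, 21, 22, 24, 26, 27, 28, 30, 32, 33, 34, 36, 38, 39, 40, 42, 44, 45, 46, 48, 50, 51, 52}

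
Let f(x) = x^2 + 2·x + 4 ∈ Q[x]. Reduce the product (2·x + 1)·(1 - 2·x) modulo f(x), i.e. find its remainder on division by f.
First multiply in Q[x] without reducing: a · b = 1 - 4·x^2. Now divide by f(x) = x^2 + 2·x + 4, eliminating the leading term at each step:
  leading term -4·x^2: subtract (-4)·f(x) = -4·x^2 - 8·x - 16, leaving 8·x + 17
The degree is now < 2, so this is the remainder. Hence a · b ≡ 8·x + 17 in Q[x]/(f).

Final answer: a · b ≡ 8·x + 17 (mod f(x))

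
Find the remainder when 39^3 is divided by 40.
39

Use repeated squaring. Binary(3) = 11. Walk through the bits of the exponent 3 left-to-right: at each bit after the leading one, square the running value, then multiply by 39 if the bit is 1 (always reducing mod 40):
  bit 1 = 1 (leading): start with 39.
  bit 2 = 1: square 39^2 = 1521 ≡ 1; bit is 1, so multiply 1·39 = 39 (mod 40).
Final value: 39^3 ≡ 39 (mod 40).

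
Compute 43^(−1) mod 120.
43^(−1) ≡ 67 (mod 120)

Apply the extended Euclidean algorithm to (120, 43), tracking rows (r, s, t) with s·120 + t·43 = r. Each division r_prev = q·r_cur + r_new produces the new row as (previous row) − q·(current row):
  row A: (120, 1, 0)   [1·120 + 0·43 = 120]
  row B: (43, 0, 1)   [0·120 + 1·43 = 43]
  120 = 2·43 + 34   → row C = row A − 2·row B = (34, 1, −2)   [check: 1·120 − 2·43 = 34]
  43 = 1·34 + 9   → row D = row B − 1·row C = (9, −1, 3)   [check: −1·120 + 3·43 = 9]
  34 = 3·9 + 7   → row E = row C − 3·row D = (7, 4, −11)   [check: 4·120 − 11·43 = 7]
  9 = 1·7 + 2   → row F = row D − 1·row E = (2, −5, 14)   [check: −5·120 + 14·43 = 2]
  7 = 3·2 + 1   → row G = row E − 3·row F = (1, 19, −53)   [check: 19·120 − 53·43 = 1]
  2 = 2·1 + 0   → remainder 0, stop. gcd = 1 (last nonzero row G).
The gcd is 1, so 43 is invertible mod 120. The last nonzero row gives 19·120 − 53·43 = 1, so t = −53. So 43^(−1) ≡ −53 ≡ 67 (mod 120). Verify: 43 · 67 = 2881 ≡ 1 (mod 120). ✓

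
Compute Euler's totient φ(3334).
φ is multiplicative, with φ(p^e) = p^e − p^(e−1). Factorise 3334 = 2 · 1667. Then
  φ(3334) = (2 − 1) · (1667 − 1) = 1 · 1666 = 1666.

Final answer: φ(3334) = 1666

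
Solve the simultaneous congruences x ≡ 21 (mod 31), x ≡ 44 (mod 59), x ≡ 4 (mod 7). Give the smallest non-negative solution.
x ≡ 4764 (mod 12803); the representative in [0, 12803) is 4764

The moduli 31, 59, 7 are pairwise coprime, so by the CRT there is a unique solution mod 31·59·7 = 12803.
Solve by successive substitution. Start with x ≡ 21 (mod 31).
  Combine with x ≡ 44 (mod 59): write x = 21 + 31·t and require 21 + 31·t ≡ 44 (mod 59), i.e. 31·t ≡ 44 − 21 ≡ 23 (mod 59). Since 31^(−1) ≡ 40 (mod 59), t ≡ 40·23 ≡ 35 (mod 59). So x ≡ 21 + 31·35 = 1106 (mod 1829).
  Combine with x ≡ 4 (mod 7): write x = 1106 + 1829·t and require 1106 + 1829·t ≡ 4 (mod 7), i.e. 1829·t ≡ 4 − 1106 ≡ 4 (mod 7). Since 1829^(−1) ≡ 4 (mod 7) (1829 ≡ 2 (mod 7)), t ≡ 4·4 ≡ 2 (mod 7). So x ≡ 1106 + 1829·2 = 4764 (mod 12803).
Unique solution in [0, 12803): x = 4764.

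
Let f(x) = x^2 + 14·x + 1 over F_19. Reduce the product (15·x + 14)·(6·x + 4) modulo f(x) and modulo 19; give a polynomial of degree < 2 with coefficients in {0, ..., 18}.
a · b ≡ 5·x + 4 (mod f(x))

Multiply as integer polynomials: a · b = 90·x^2 + 144·x + 56. Reducing coefficients mod 19: a · b ≡ 14·x^2 + 11·x + 18. Now divide by f(x) = x^2 + 14·x + 1 in F_19[x], eliminating the leading term at each step:
  leading term 14·x^2: subtract (14)·f(x) = 14·x^2 + 6·x + 14, leaving 5·x + 4 (coefficients mod 19)
The degree is now < 2, so this is the remainder. Hence a · b ≡ 5·x + 4 in F_19[x]/(f).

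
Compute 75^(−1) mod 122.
75^(−1) ≡ 109 (mod 122)

Apply the extended Euclidean algorithm to (122, 75), tracking rows (r, s, t) with s·122 + t·75 = r. Each division r_prev = q·r_cur + r_new produces the new row as (previous row) − q·(current row):
  row A: (122, 1, 0)   [1·122 + 0·75 = 122]
  row B: (75, 0, 1)   [0·122 + 1·75 = 75]
  122 = 1·75 + 47   → row C = row A − 1·row B = (47, 1, −1)   [check: 1·122 − 1·75 = 47]
  75 = 1·47 + 28   → row D = row B − 1·row C = (28, −1, 2)   [check: −1·122 + 2·75 = 28]
  47 = 1·28 + 19   → row E = row C − 1·row D = (19, 2, −3)   [check: 2·122 − 3·75 = 19]
  28 = 1·19 + 9   → row F = row D − 1·row E = (9, −3, 5)   [check: −3·122 + 5·75 = 9]
  19 = 2·9 + 1   → row G = row E − 2·row F = (1, 8, −13)   [check: 8·122 − 13·75 = 1]
  9 = 9·1 + 0   → remainder 0, stop. gcd = 1 (last nonzero row G).
The gcd is 1, so 75 is invertible mod 122. The last nonzero row gives 8·122 − 13·75 = 1, so t = −13. So 75^(−1) ≡ −13 ≡ 109 (mod 122). Verify: 75 · 109 = 8175 ≡ 1 (mod 122). ✓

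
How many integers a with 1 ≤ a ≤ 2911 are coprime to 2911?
The number of a ∈ {1, ..., 2911} with gcd(a, 2911) = 1 is by definition Euler's totient φ(2911). φ is multiplicative, with φ(p^e) = p^e − p^(e−1). Factorise 2911 = 41 · 71. Then
  φ(2911) = (41 − 1) · (71 − 1) = 40 · 70 = 2800.
So there are 2800 such integers.

Final answer: 2800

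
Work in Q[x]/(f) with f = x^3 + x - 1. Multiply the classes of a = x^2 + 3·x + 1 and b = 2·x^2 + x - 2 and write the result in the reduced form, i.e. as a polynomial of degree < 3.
First multiply in Q[x] without reducing: a · b = 2·x^4 + 7·x^3 + 3·x^2 - 5·x - 2. Now divide by f(x) = x^3 + x - 1, eliminating the leading term at each step:
  leading term 2·x^4: subtract (2·x)·f(x) = 2·x^4 + 2·x^2 - 2·x, leaving 7·x^3 + x^2 - 3·x - 2
  leading term 7·x^3: subtract (7)·f(x) = 7·x^3 + 7·x - 7, leaving x^2 - 10·x + 5
The degree is now < 3, so this is the remainder. Hence a · b ≡ x^2 - 10·x + 5 in Q[x]/(f).

Final answer: a · b ≡ x^2 - 10·x + 5 (mod f(x))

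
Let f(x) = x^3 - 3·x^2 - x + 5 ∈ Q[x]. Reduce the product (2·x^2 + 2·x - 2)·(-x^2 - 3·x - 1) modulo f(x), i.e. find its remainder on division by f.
a · b ≡ 72 - 50·x^2 (mod f(x))

First multiply in Q[x] without reducing: a · b = -2·x^4 - 8·x^3 - 6·x^2 + 4·x + 2. Now divide by f(x) = x^3 - 3·x^2 - x + 5, eliminating the leading term at each step:
  leading term -2·x^4: subtract (-2·x)·f(x) = -2·x^4 + 6·x^3 + 2·x^2 - 10·x, leaving -14·x^3 - 8·x^2 + 14·x + 2
  leading term -14·x^3: subtract (-14)·f(x) = -14·x^3 + 42·x^2 + 14·x - 70, leaving 72 - 50·x^2
The degree is now < 3, so this is the remainder. Hence a · b ≡ 72 - 50·x^2 in Q[x]/(f).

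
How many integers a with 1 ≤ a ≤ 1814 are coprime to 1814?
The number of a ∈ {1, ..., 1814} with gcd(a, 1814) = 1 is by definition Euler's totient φ(1814). φ is multiplicative, with φ(p^e) = p^e − p^(e−1). Factorise 1814 = 2 · 907. Then
  φ(1814) = (2 − 1) · (907 − 1) = 1 · 906 = 906.
So there are 906 such integers.

Final answer: 906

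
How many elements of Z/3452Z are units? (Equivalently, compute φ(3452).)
Z/3452Z has φ(3452) = 1724 units

An element a ∈ Z/3452Z is a unit iff gcd(a, 3452) = 1, so the number of units is φ(3452). φ is multiplicative, with φ(p^e) = p^e − p^(e−1). Factorise 3452 = 2^2 · 863. Then
  φ(3452) = (2^2 − 2^1) · (863 − 1) = 2 · 862 = 1724.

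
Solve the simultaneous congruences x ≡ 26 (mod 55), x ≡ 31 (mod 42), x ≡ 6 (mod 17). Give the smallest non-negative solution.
The moduli 55, 42, 17 are pairwise coprime, so by the CRT there is a unique solution mod 55·42·17 = 39270.
Solve by successive substitution. Start with x ≡ 26 (mod 55).
  Combine with x ≡ 31 (mod 42): write x = 26 + 55·t and require 26 + 55·t ≡ 31 (mod 42), i.e. 55·t ≡ 31 − 26 ≡ 5 (mod 42). Since 55^(−1) ≡ 13 (mod 42) (55 ≡ 13 (mod 42)), t ≡ 13·5 ≡ 23 (mod 42). So x ≡ 26 + 55·23 = 1291 (mod 2310).
  Combine with x ≡ 6 (mod 17): write x = 1291 + 2310·t and require 1291 + 2310·t ≡ 6 (mod 17), i.e. 2310·t ≡ 6 − 1291 ≡ 7 (mod 17). Since 2310^(−1) ≡ 8 (mod 17) (2310 ≡ 15 (mod 17)), t ≡ 8·7 ≡ 5 (mod 17). So x ≡ 1291 + 2310·5 = 12841 (mod 39270).
Unique solution in [0, 39270): x = 12841.

Final answer: x ≡ 12841 (mod 39270); the representative in [0, 39270) is 12841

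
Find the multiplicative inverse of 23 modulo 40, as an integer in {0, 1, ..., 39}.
23^(−1) ≡ 7 (mod 40)

Apply the extended Euclidean algorithm to (40, 23), tracking rows (r, s, t) with s·40 + t·23 = r. Each division r_prev = q·r_cur + r_new produces the new row as (previous row) − q·(current row):
  row A: (40, 1, 0)   [1·40 + 0·23 = 40]
  row B: (23, 0, 1)   [0·40 + 1·23 = 23]
  40 = 1·23 + 17   → row C = row A − 1·row B = (17, 1, −1)   [check: 1·40 − 1·23 = 17]
  23 = 1·17 + 6   → row D = row B − 1·row C = (6, −1, 2)   [check: −1·40 + 2·23 = 6]
  17 = 2·6 + 5   → row E = row C − 2·row D = (5, 3, −5)   [check: 3·40 − 5·23 = 5]
  6 = 1·5 + 1   → row F = row D − 1·row E = (1, −4, 7)   [check: −4·40 + 7·23 = 1]
  5 = 5·1 + 0   → remainder 0, stop. gcd = 1 (last nonzero row F).
The gcd is 1, so 23 is invertible mod 40. The last nonzero row gives −4·40 + 7·23 = 1, so t = 7. So 23^(−1) ≡ 7 (mod 40). Verify: 23 · 7 = 161 ≡ 1 (mod 40). ✓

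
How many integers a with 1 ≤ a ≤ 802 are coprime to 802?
The number of a ∈ {1, ..., 802} with gcd(a, 802) = 1 is by definition Euler's totient φ(802). φ is multiplicative, with φ(p^e) = p^e − p^(e−1). Factorise 802 = 2 · 401. Then
  φ(802) = (2 − 1) · (401 − 1) = 1 · 400 = 400.
So there are 400 such integers.

Final answer: 400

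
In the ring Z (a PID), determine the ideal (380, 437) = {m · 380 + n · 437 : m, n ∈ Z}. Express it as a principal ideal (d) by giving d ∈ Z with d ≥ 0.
(380, 437) = (19); d = 19

In the PID Z, (a, b) is generated by gcd(a, b). Compute gcd(437, 380) with the extended Euclidean algorithm, tracking rows (r, s, t) with s·437 + t·380 = r:
  row A: (437, 1, 0)   [1·437 + 0·380 = 437]
  row B: (380, 0, 1)   [0·437 + 1·380 = 380]
  437 = 1·380 + 57   → row C = row A − 1·row B = (57, 1, −1)   [check: 1·437 − 1·380 = 57]
  380 = 6·57 + 38   → row D = row B − 6·row C = (38, −6, 7)   [check: −6·437 + 7·380 = 38]
  57 = 1·38 + 19   → row E = row C − 1·row D = (19, 7, −8)   [check: 7·437 − 8·380 = 19]
  38 = 2·19 + 0   → remainder 0, stop. gcd = 19 (last nonzero row E).
So gcd(380, 437) = 19, with Bézout identity 7·437 − 8·380 = 19. Containment (⊇): the Bézout identity exhibits 19 as an element of (380, 437), giving (19) ⊆ (380, 437). Containment (⊆): since 19 | 380 and 19 | 437 (380 = 19·20, 437 = 19·23), every Z-linear combination of 380 and 437 is divisible by 19, so (380, 437) ⊆ (19). Therefore (380, 437) = (19), d = 19.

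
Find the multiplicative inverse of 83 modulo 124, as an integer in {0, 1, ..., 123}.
83^(−1) ≡ 3 (mod 124)

Apply the extended Euclidean algorithm to (124, 83), tracking rows (r, s, t) with s·124 + t·83 = r. Each division r_prev = q·r_cur + r_new produces the new row as (previous row) − q·(current row):
  row A: (124, 1, 0)   [1·124 + 0·83 = 124]
  row B: (83, 0, 1)   [0·124 + 1·83 = 83]
  124 = 1·83 + 41   → row C = row A − 1·row B = (41, 1, −1)   [check: 1·124 − 1·83 = 41]
  83 = 2·41 + 1   → row D = row B − 2·row C = (1, −2, 3)   [check: −2·124 + 3·83 = 1]
  41 = 41·1 + 0   → remainder 0, stop. gcd = 1 (last nonzero row D).
The gcd is 1, so 83 is invertible mod 124. The last nonzero row gives −2·124 + 3·83 = 1, so t = 3. So 83^(−1) ≡ 3 (mod 124). Verify: 83 · 3 = 249 ≡ 1 (mod 124). ✓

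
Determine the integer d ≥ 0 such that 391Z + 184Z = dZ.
In the PID Z, (a, b) is generated by gcd(a, b). Compute gcd(391, 184) with the extended Euclidean algorithm, tracking rows (r, s, t) with s·391 + t·184 = r:
  row A: (391, 1, 0)   [1·391 + 0·184 = 391]
  row B: (184, 0, 1)   [0·391 + 1·184 = 184]
  391 = 2·184 + 23   → row C = row A − 2·row B = (23, 1, −2)   [check: 1·391 − 2·184 = 23]
  184 = 8·23 + 0   → remainder 0, stop. gcd = 23 (last nonzero row C).
So gcd(391, 184) = 23, with Bézout identity 1·391 − 2·184 = 23. Containment (⊇): the Bézout identity exhibits 23 as an element of (391, 184), giving (23) ⊆ (391, 184). Containment (⊆): since 23 | 391 and 23 | 184 (391 = 23·17, 184 = 23·8), every Z-linear combination of 391 and 184 is divisible by 23, so (391, 184) ⊆ (23). Therefore (391, 184) = (23), d = 23.

Final answer: (391, 184) = (23); d = 23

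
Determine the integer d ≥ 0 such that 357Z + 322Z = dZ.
(357, 322) = (7); d = 7

In the PID Z, (a, b) is generated by gcd(a, b). Compute gcd(357, 322) with the extended Euclidean algorithm, tracking rows (r, s, t) with s·357 + t·322 = r:
  row A: (357, 1, 0)   [1·357 + 0·322 = 357]
  row B: (322, 0, 1)   [0·357 + 1·322 = 322]
  357 = 1·322 + 35   → row C = row A − 1·row B = (35, 1, −1)   [check: 1·357 − 1·322 = 35]
  322 = 9·35 + 7   → row D = row B − 9·row C = (7, −9, 10)   [check: −9·357 + 10·322 = 7]
  35 = 5·7 + 0   → remainder 0, stop. gcd = 7 (last nonzero row D).
So gcd(357, 322) = 7, with Bézout identity −9·357 + 10·322 = 7. Containment (⊇): the Bézout identity exhibits 7 as an element of (357, 322), giving (7) ⊆ (357, 322). Containment (⊆): since 7 | 357 and 7 | 322 (357 = 7·51, 322 = 7·46), every Z-linear combination of 357 and 322 is divisible by 7, so (357, 322) ⊆ (7). Therefore (357, 322) = (7), d = 7.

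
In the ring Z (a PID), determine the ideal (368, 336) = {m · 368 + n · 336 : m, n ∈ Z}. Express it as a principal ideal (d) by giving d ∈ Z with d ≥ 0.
(368, 336) = (16); d = 16

In the PID Z, (a, b) is generated by gcd(a, b). Compute gcd(368, 336) with the extended Euclidean algorithm, tracking rows (r, s, t) with s·368 + t·336 = r:
  row A: (368, 1, 0)   [1·368 + 0·336 = 368]
  row B: (336, 0, 1)   [0·368 + 1·336 = 336]
  368 = 1·336 + 32   → row C = row A − 1·row B = (32, 1, −1)   [check: 1·368 − 1·336 = 32]
  336 = 10·32 + 16   → row D = row B − 10·row C = (16, −10, 11)   [check: −10·368 + 11·336 = 16]
  32 = 2·16 + 0   → remainder 0, stop. gcd = 16 (last nonzero row D).
So gcd(368, 336) = 16, with Bézout identity −10·368 + 11·336 = 16. Containment (⊇): the Bézout identity exhibits 16 as an element of (368, 336), giving (16) ⊆ (368, 336). Containment (⊆): since 16 | 368 and 16 | 336 (368 = 16·23, 336 = 16·21), every Z-linear combination of 368 and 336 is divisible by 16, so (368, 336) ⊆ (16). Therefore (368, 336) = (16), d = 16.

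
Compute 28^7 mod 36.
Use repeated squaring. Binary(7) = 111. Walk through the bits of the exponent 7 left-to-right: at each bit after the leading one, square the running value, then multiply by 28 if the bit is 1 (always reducing mod 36):
  bit 1 = 1 (leading): start with 28.
  bit 2 = 1: square 28^2 = 784 ≡ 28; bit is 1, so multiply 28·28 = 784 ≡ 28 (mod 36).
  bit 3 = 1: square 28^2 = 784 ≡ 28; bit is 1, so multiply 28·28 = 784 ≡ 28 (mod 36).
Final value: 28^7 ≡ 28 (mod 36).

Final answer: 28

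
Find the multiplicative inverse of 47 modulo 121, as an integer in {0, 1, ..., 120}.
Apply the extended Euclidean algorithm to (121, 47), tracking rows (r, s, t) with s·121 + t·47 = r. Each division r_prev = q·r_cur + r_new produces the new row as (previous row) − q·(current row):
  row A: (121, 1, 0)   [1·121 + 0·47 = 121]
  row B: (47, 0, 1)   [0·121 + 1·47 = 47]
  121 = 2·47 + 27   → row C = row A − 2·row B = (27, 1, −2)   [check: 1·121 − 2·47 = 27]
  47 = 1·27 + 20   → row D = row B − 1·row C = (20, −1, 3)   [check: −1·121 + 3·47 = 20]
  27 = 1·20 + 7   → row E = row C − 1·row D = (7, 2, −5)   [check: 2·121 − 5·47 = 7]
  20 = 2·7 + 6   → row F = row D − 2·row E = (6, −5, 13)   [check: −5·121 + 13·47 = 6]
  7 = 1·6 + 1   → row G = row E − 1·row F = (1, 7, −18)   [check: 7·121 − 18·47 = 1]
  6 = 6·1 + 0   → remainder 0, stop. gcd = 1 (last nonzero row G).
The gcd is 1, so 47 is invertible mod 121. The last nonzero row gives 7·121 − 18·47 = 1, so t = −18. So 47^(−1) ≡ −18 ≡ 103 (mod 121). Verify: 47 · 103 = 4841 ≡ 1 (mod 121). ✓

Final answer: 47^(−1) ≡ 103 (mod 121)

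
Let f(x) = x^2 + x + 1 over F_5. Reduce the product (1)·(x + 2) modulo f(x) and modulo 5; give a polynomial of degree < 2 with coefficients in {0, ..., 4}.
a · b ≡ x + 2 (mod f(x))

Multiply as integer polynomials: a · b = x + 2. Reducing coefficients mod 5: a · b ≡ x + 2. This already has degree < 2, so no reduction by f is needed. Hence a · b ≡ x + 2 in F_5[x]/(f).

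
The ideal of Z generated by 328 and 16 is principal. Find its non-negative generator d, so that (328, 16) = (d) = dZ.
In the PID Z, (a, b) is generated by gcd(a, b). Compute gcd(328, 16) with the extended Euclidean algorithm, tracking rows (r, s, t) with s·328 + t·16 = r:
  row A: (328, 1, 0)   [1·328 + 0·16 = 328]
  row B: (16, 0, 1)   [0·328 + 1·16 = 16]
  328 = 20·16 + 8   → row C = row A − 20·row B = (8, 1, −20)   [check: 1·328 − 20·16 = 8]
  16 = 2·8 + 0   → remainder 0, stop. gcd = 8 (last nonzero row C).
So gcd(328, 16) = 8, with Bézout identity 1·328 − 20·16 = 8. Containment (⊇): the Bézout identity exhibits 8 as an element of (328, 16), giving (8) ⊆ (328, 16). Containment (⊆): since 8 | 328 and 8 | 16 (328 = 8·41, 16 = 8·2), every Z-linear combination of 328 and 16 is divisible by 8, so (328, 16) ⊆ (8). Therefore (328, 16) = (8), d = 8.

Final answer: (328, 16) = (8); d = 8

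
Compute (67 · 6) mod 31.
Reduce the factors first: 67 ≡ 5 (mod 31), so 67 · 6 ≡ 5 · 6 (mod 31). 5 · 6 = 30. Dividing by 31: 30 = 0·31 + 30. So (67 · 6) mod 31 = 30.

Final answer: 30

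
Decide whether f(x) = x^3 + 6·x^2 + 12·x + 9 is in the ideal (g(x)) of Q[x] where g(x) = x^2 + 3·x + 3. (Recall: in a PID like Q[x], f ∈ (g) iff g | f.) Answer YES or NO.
YES

In Q[x] the ideal (g) consists of all multiples of g, so f ∈ (g) iff g | f, i.e. iff the remainder of f on division by g is 0. Divide f by g (g is monic, so eliminate the leading term of the running remainder at each step):
  leading term x^3: subtract (x)·g(x) = x^3 + 3·x^2 + 3·x, leaving 3·x^2 + 9·x + 9
  leading term 3·x^2: subtract (3)·g(x) = 3·x^2 + 9·x + 9, leaving 0
The remainder is 0, so f(x) = g(x) · h(x) with h(x) = x + 3. Hence g | f, i.e. f ∈ (g).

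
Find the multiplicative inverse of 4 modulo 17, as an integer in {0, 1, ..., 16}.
Apply the extended Euclidean algorithm to (17, 4), tracking rows (r, s, t) with s·17 + t·4 = r. Each division r_prev = q·r_cur + r_new produces the new row as (previous row) − q·(current row):
  row A: (17, 1, 0)   [1·17 + 0·4 = 17]
  row B: (4, 0, 1)   [0·17 + 1·4 = 4]
  17 = 4·4 + 1   → row C = row A − 4·row B = (1, 1, −4)   [check: 1·17 − 4·4 = 1]
  4 = 4·1 + 0   → remainder 0, stop. gcd = 1 (last nonzero row C).
The gcd is 1, so 4 is invertible mod 17. The last nonzero row gives 1·17 − 4·4 = 1, so t = −4. So 4^(−1) ≡ −4 ≡ 13 (mod 17). Verify: 4 · 13 = 52 ≡ 1 (mod 17). ✓

Final answer: 4^(−1) ≡ 13 (mod 17)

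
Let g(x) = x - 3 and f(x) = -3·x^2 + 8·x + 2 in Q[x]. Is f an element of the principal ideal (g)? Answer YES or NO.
NO

In Q[x] the ideal (g) consists of all multiples of g, so f ∈ (g) iff g | f, i.e. iff the remainder of f on division by g is 0. Divide f by g (g is monic, so eliminate the leading term of the running remainder at each step):
  leading term -3·x^2: subtract (-3·x)·g(x) = -3·x^2 + 9·x, leaving 2 - x
  leading term -x: subtract (-1)·g(x) = 3 - x, leaving -1
The remainder r(x) = -1 ≠ 0 (and deg r < deg g), so g ∤ f, i.e. f ∉ (g).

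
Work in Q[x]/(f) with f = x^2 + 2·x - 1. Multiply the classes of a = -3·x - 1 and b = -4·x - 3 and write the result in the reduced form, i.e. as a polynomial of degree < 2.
First multiply in Q[x] without reducing: a · b = 12·x^2 + 13·x + 3. Now divide by f(x) = x^2 + 2·x - 1, eliminating the leading term at each step:
  leading term 12·x^2: subtract (12)·f(x) = 12·x^2 + 24·x - 12, leaving 15 - 11·x
The degree is now < 2, so this is the remainder. Hence a · b ≡ 15 - 11·x in Q[x]/(f).

Final answer: a · b ≡ 15 - 11·x (mod f(x))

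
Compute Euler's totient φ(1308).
φ(1308) = 432

φ is multiplicative, with φ(p^e) = p^e − p^(e−1). Factorise 1308 = 2^2 · 3 · 109. Then
  φ(1308) = (2^2 − 2^1) · (3 − 1) · (109 − 1) = 2 · 2 · 108 = 432.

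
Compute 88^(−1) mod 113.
Apply the extended Euclidean algorithm to (113, 88), tracking rows (r, s, t) with s·113 + t·88 = r. Each division r_prev = q·r_cur + r_new produces the new row as (previous row) − q·(current row):
  row A: (113, 1, 0)   [1·113 + 0·88 = 113]
  row B: (88, 0, 1)   [0·113 + 1·88 = 88]
  113 = 1·88 + 25   → row C = row A − 1·row B = (25, 1, −1)   [check: 1·113 − 1·88 = 25]
  88 = 3·25 + 13   → row D = row B − 3·row C = (13, −3, 4)   [check: −3·113 + 4·88 = 13]
  25 = 1·13 + 12   → row E = row C − 1·row D = (12, 4, −5)   [check: 4·113 − 5·88 = 12]
  13 = 1·12 + 1   → row F = row D − 1·row E = (1, −7, 9)   [check: −7·113 + 9·88 = 1]
  12 = 12·1 + 0   → remainder 0, stop. gcd = 1 (last nonzero row F).
The gcd is 1, so 88 is invertible mod 113. The last nonzero row gives −7·113 + 9·88 = 1, so t = 9. So 88^(−1) ≡ 9 (mod 113). Verify: 88 · 9 = 792 ≡ 1 (mod 113). ✓

Final answer: 88^(−1) ≡ 9 (mod 113)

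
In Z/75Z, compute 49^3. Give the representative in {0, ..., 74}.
49

Use repeated squaring. Binary(3) = 11. Walk through the bits of the exponent 3 left-to-right: at each bit after the leading one, square the running value, then multiply by 49 if the bit is 1 (always reducing mod 75):
  bit 1 = 1 (leading): start with 49.
  bit 2 = 1: square 49^2 = 2401 ≡ 1; bit is 1, so multiply 1·49 = 49 (mod 75).
Final value: 49^3 ≡ 49 (mod 75).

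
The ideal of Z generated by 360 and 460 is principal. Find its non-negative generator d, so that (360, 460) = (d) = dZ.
In the PID Z, (a, b) is generated by gcd(a, b). Compute gcd(460, 360) with the extended Euclidean algorithm, tracking rows (r, s, t) with s·460 + t·360 = r:
  row A: (460, 1, 0)   [1·460 + 0·360 = 460]
  row B: (360, 0, 1)   [0·460 + 1·360 = 360]
  460 = 1·360 + 100   → row C = row A − 1·row B = (100, 1, −1)   [check: 1·460 − 1·360 = 100]
  360 = 3·100 + 60   → row D = row B − 3·row C = (60, −3, 4)   [check: −3·460 + 4·360 = 60]
  100 = 1·60 + 40   → row E = row C − 1·row D = (40, 4, −5)   [check: 4·460 − 5·360 = 40]
  60 = 1·40 + 20   → row F = row D − 1·row E = (20, −7, 9)   [check: −7·460 + 9·360 = 20]
  40 = 2·20 + 0   → remainder 0, stop. gcd = 20 (last nonzero row F).
So gcd(360, 460) = 20, with Bézout identity −7·460 + 9·360 = 20. Containment (⊇): the Bézout identity exhibits 20 as an element of (360, 460), giving (20) ⊆ (360, 460). Containment (⊆): since 20 | 360 and 20 | 460 (360 = 20·18, 460 = 20·23), every Z-linear combination of 360 and 460 is divisible by 20, so (360, 460) ⊆ (20). Therefore (360, 460) = (20), d = 20.

Final answer: (360, 460) = (20); d = 20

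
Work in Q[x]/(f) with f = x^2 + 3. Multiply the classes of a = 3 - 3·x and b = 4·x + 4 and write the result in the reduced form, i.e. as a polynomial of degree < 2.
First multiply in Q[x] without reducing: a · b = 12 - 12·x^2. Now divide by f(x) = x^2 + 3, eliminating the leading term at each step:
  leading term -12·x^2: subtract (-12)·f(x) = -12·x^2 - 36, leaving 48
The degree is now < 2, so this is the remainder. Hence a · b ≡ 48 in Q[x]/(f).

Final answer: a · b ≡ 48 (mod f(x))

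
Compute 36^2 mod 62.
56

Use repeated squaring. Binary(2) = 10. Walk through the bits of the exponent 2 left-to-right: at each bit after the leading one, square the running value, then multiply by 36 if the bit is 1 (always reducing mod 62):
  bit 1 = 1 (leading): start with 36.
  bit 2 = 0: square 36^2 = 1296 ≡ 56 (mod 62).
Final value: 36^2 ≡ 56 (mod 62).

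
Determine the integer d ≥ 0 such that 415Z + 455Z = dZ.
(415, 455) = (5); d = 5

In the PID Z, (a, b) is generated by gcd(a, b). Compute gcd(455, 415) with the extended Euclidean algorithm, tracking rows (r, s, t) with s·455 + t·415 = r:
  row A: (455, 1, 0)   [1·455 + 0·415 = 455]
  row B: (415, 0, 1)   [0·455 + 1·415 = 415]
  455 = 1·415 + 40   → row C = row A − 1·row B = (40, 1, −1)   [check: 1·455 − 1·415 = 40]
  415 = 10·40 + 15   → row D = row B − 10·row C = (15, −10, 11)   [check: −10·455 + 11·415 = 15]
  40 = 2·15 + 10   → row E = row C − 2·row D = (10, 21, −23)   [check: 21·455 − 23·415 = 10]
  15 = 1·10 + 5   → row F = row D − 1·row E = (5, −31, 34)   [check: −31·455 + 34·415 = 5]
  10 = 2·5 + 0   → remainder 0, stop. gcd = 5 (last nonzero row F).
So gcd(415, 455) = 5, with Bézout identity −31·455 + 34·415 = 5. Containment (⊇): the Bézout identity exhibits 5 as an element of (415, 455), giving (5) ⊆ (415, 455). Containment (⊆): since 5 | 415 and 5 | 455 (415 = 5·83, 455 = 5·91), every Z-linear combination of 415 and 455 is divisible by 5, so (415, 455) ⊆ (5). Therefore (415, 455) = (5), d = 5.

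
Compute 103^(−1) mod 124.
Apply the extended Euclidean algorithm to (124, 103), tracking rows (r, s, t) with s·124 + t·103 = r. Each division r_prev = q·r_cur + r_new produces the new row as (previous row) − q·(current row):
  row A: (124, 1, 0)   [1·124 + 0·103 = 124]
  row B: (103, 0, 1)   [0·124 + 1·103 = 103]
  124 = 1·103 + 21   → row C = row A − 1·row B = (21, 1, −1)   [check: 1·124 − 1·103 = 21]
  103 = 4·21 + 19   → row D = row B − 4·row C = (19, −4, 5)   [check: −4·124 + 5·103 = 19]
  21 = 1·19 + 2   → row E = row C − 1·row D = (2, 5, −6)   [check: 5·124 − 6·103 = 2]
  19 = 9·2 + 1   → row F = row D − 9·row E = (1, −49, 59)   [check: −49·124 + 59·103 = 1]
  2 = 2·1 + 0   → remainder 0, stop. gcd = 1 (last nonzero row F).
The gcd is 1, so 103 is invertible mod 124. The last nonzero row gives −49·124 + 59·103 = 1, so t = 59. So 103^(−1) ≡ 59 (mod 124). Verify: 103 · 59 = 6077 ≡ 1 (mod 124). ✓

Final answer: 103^(−1) ≡ 59 (mod 124)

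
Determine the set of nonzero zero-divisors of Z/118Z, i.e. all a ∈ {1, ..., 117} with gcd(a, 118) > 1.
An element a ∈ Z/118Z (with a ≠ 0) is a zero-divisor iff gcd(a, 118) > 1 (because a is a unit precisely when gcd(a, n) = 1, and in Z/nZ every nonzero, non-unit element is a zero-divisor). Scan a = 1, ..., 117 and keep those with gcd(a, 118) > 1:
  gcd(2, 118) = 2, gcd(4, 118) = 2, gcd(6, 118) = 2, gcd(8, 118) = 2, gcd(10, 118) = 2, gcd(12, 118) = 2, gcd(14, 118) = 2, gcd(16, 118) = 2, gcd(18, 118) = 2, gcd(20, 118) = 2, gcd(22, 118) = 2, gcd(24, 118) = 2, gcd(26, 118) = 2, gcd(28, 118) = 2, gcd(30, 118) = 2, gcd(32, 118) = 2, gcd(34, 118) = 2, gcd(36, 118) = 2, gcd(38, 118) = 2, gcd(40, 118) = 2, gcd(42, 118) = 2, gcd(44, 118) = 2, gcd(46, 118) = 2, gcd(48, 118) = 2, gcd(50, 118) = 2, gcd(52, 118) = 2, gcd(54, 118) = 2, gcd(56, 118) = 2, gcd(58, 118) = 2, gcd(59, 118) = 59, gcd(60, 118) = 2, gcd(62, 118) = 2, gcd(64, 118) = 2, gcd(66, 118) = 2, gcd(68, 118) = 2, gcd(70, 118) = 2, gcd(72, 118) = 2, gcd(74, 118) = 2, gcd(76, 118) = 2, gcd(78, 118) = 2, gcd(80, 118) = 2, gcd(82, 118) = 2, gcd(84, 118) = 2, gcd(86, 118) = 2, gcd(88, 118) = 2, gcd(90, 118) = 2, gcd(92, 118) = 2, gcd(94, 118) = 2, gcd(96, 118) = 2, gcd(98, 118) = 2, gcd(100, 118) = 2, gcd(102, 118) = 2, gcd(104, 118) = 2, gcd(106, 118) = 2, gcd(108, 118) = 2, gcd(110, 118) = 2, gcd(112, 118) = 2, gcd(114, 118) = 2, gcd(116, 118) = 2.
All other a ∈ {1, ..., 117} have gcd(a, 118) = 1 and are units. So the nonzero zero-divisors are exactly the 59 values of a appearing in this scan.

Final answer: nonzero zero-divisors of Z/118Z = {2, 4, 6, 8, 10, 12, 14, 16, 18, 20, 22, 24, 26, 28, 30, 32, 34, 36, 38, 40, 42, 44, 46, 48, 50, 52, 54, 56, 58, 59, 60, 62, 64, 66, 68, 70, 72, 74, 76, 78, 80, 82, 84, 86, 88, 90, 92, 94, 96, 98, 100, 102, 104, 106, 108, 110, 112, 114, 116}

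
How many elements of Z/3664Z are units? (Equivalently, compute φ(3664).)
Z/3664Z has φ(3664) = 1824 units

An element a ∈ Z/3664Z is a unit iff gcd(a, 3664) = 1, so the number of units is φ(3664). φ is multiplicative, with φ(p^e) = p^e − p^(e−1). Factorise 3664 = 2^4 · 229. Then
  φ(3664) = (2^4 − 2^3) · (229 − 1) = 8 · 228 = 1824.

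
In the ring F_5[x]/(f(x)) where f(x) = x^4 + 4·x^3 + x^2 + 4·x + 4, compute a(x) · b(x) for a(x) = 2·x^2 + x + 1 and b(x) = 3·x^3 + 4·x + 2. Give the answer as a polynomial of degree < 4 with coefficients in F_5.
a · b ≡ 4·x^3 + x + 1 (mod f(x))

Multiply as integer polynomials: a · b = 6·x^5 + 3·x^4 + 11·x^3 + 8·x^2 + 6·x + 2. Reducing coefficients mod 5: a · b ≡ x^5 + 3·x^4 + x^3 + 3·x^2 + x + 2. Now divide by f(x) = x^4 + 4·x^3 + x^2 + 4·x + 4 in F_5[x], eliminating the leading term at each step:
  leading term x^5: subtract (x)·f(x) = x^5 + 4·x^4 + x^3 + 4·x^2 + 4·x, leaving 4·x^4 + 4·x^2 + 2·x + 2 (coefficients mod 5)
  leading term 4·x^4: subtract (4)·f(x) = 4·x^4 + x^3 + 4·x^2 + x + 1, leaving 4·x^3 + x + 1 (coefficients mod 5)
The degree is now < 4, so this is the remainder. Hence a · b ≡ 4·x^3 + x + 1 in F_5[x]/(f).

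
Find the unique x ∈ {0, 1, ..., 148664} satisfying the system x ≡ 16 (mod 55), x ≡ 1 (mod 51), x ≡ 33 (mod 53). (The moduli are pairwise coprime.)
x ≡ 112711 (mod 148665); the representative in [0, 148665) is 112711

The moduli 55, 51, 53 are pairwise coprime, so by the CRT there is a unique solution mod 55·51·53 = 148665.
Solve by successive substitution. Start with x ≡ 16 (mod 55).
  Combine with x ≡ 1 (mod 51): write x = 16 + 55·t and require 16 + 55·t ≡ 1 (mod 51), i.e. 55·t ≡ 1 − 16 ≡ 36 (mod 51). Since 55^(−1) ≡ 13 (mod 51) (55 ≡ 4 (mod 51)), t ≡ 13·36 ≡ 9 (mod 51). So x ≡ 16 + 55·9 = 511 (mod 2805).
  Combine with x ≡ 33 (mod 53): write x = 511 + 2805·t and require 511 + 2805·t ≡ 33 (mod 53), i.e. 2805·t ≡ 33 − 511 ≡ 52 (mod 53). Since 2805^(−1) ≡ 13 (mod 53) (2805 ≡ 49 (mod 53)), t ≡ 13·52 ≡ 40 (mod 53). So x ≡ 511 + 2805·40 = 112711 (mod 148665).
Unique solution in [0, 148665): x = 112711.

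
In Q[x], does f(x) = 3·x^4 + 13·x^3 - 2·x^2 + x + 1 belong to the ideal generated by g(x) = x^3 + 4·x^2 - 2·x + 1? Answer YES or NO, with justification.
YES

In Q[x] the ideal (g) consists of all multiples of g, so f ∈ (g) iff g | f, i.e. iff the remainder of f on division by g is 0. Divide f by g (g is monic, so eliminate the leading term of the running remainder at each step):
  leading term 3·x^4: subtract (3·x)·g(x) = 3·x^4 + 12·x^3 - 6·x^2 + 3·x, leaving x^3 + 4·x^2 - 2·x + 1
  leading term x^3: subtract (1)·g(x) = x^3 + 4·x^2 - 2·x + 1, leaving 0
The remainder is 0, so f(x) = g(x) · h(x) with h(x) = 3·x + 1. Hence g | f, i.e. f ∈ (g).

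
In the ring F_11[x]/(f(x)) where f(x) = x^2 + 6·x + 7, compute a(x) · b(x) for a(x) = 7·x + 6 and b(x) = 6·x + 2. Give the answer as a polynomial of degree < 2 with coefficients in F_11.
a · b ≡ 7·x + 4 (mod f(x))

Multiply as integer polynomials: a · b = 42·x^2 + 50·x + 12. Reducing coefficients mod 11: a · b ≡ 9·x^2 + 6·x + 1. Now divide by f(x) = x^2 + 6·x + 7 in F_11[x], eliminating the leading term at each step:
  leading term 9·x^2: subtract (9)·f(x) = 9·x^2 + 10·x + 8, leaving 7·x + 4 (coefficients mod 11)
The degree is now < 2, so this is the remainder. Hence a · b ≡ 7·x + 4 in F_11[x]/(f).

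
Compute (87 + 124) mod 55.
Reduce the summands first: 87 ≡ 32, 124 ≡ 14 (mod 55), so 87 + 124 ≡ 32 + 14 (mod 55). 32 + 14 = 46; 46 = 0·55 + 46, so (87 + 124) mod 55 = 46.

Final answer: 46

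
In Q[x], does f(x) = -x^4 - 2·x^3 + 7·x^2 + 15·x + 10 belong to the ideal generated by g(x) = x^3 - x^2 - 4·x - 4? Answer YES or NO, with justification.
NO

In Q[x] the ideal (g) consists of all multiples of g, so f ∈ (g) iff g | f, i.e. iff the remainder of f on division by g is 0. Divide f by g (g is monic, so eliminate the leading term of the running remainder at each step):
  leading term -x^4: subtract (-x)·g(x) = -x^4 + x^3 + 4·x^2 + 4·x, leaving -3·x^3 + 3·x^2 + 11·x + 10
  leading term -3·x^3: subtract (-3)·g(x) = -3·x^3 + 3·x^2 + 12·x + 12, leaving -x - 2
The remainder r(x) = -x - 2 ≠ 0 (and deg r < deg g), so g ∤ f, i.e. f ∉ (g).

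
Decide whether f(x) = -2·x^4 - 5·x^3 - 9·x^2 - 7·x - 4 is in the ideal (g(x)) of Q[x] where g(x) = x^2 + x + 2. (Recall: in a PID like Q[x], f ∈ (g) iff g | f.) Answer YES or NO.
NO

In Q[x] the ideal (g) consists of all multiples of g, so f ∈ (g) iff g | f, i.e. iff the remainder of f on division by g is 0. Divide f by g (g is monic, so eliminate the leading term of the running remainder at each step):
  leading term -2·x^4: subtract (-2·x^2)·g(x) = -2·x^4 - 2·x^3 - 4·x^2, leaving -3·x^3 - 5·x^2 - 7·x - 4
  leading term -3·x^3: subtract (-3·x)·g(x) = -3·x^3 - 3·x^2 - 6·x, leaving -2·x^2 - x - 4
  leading term -2·x^2: subtract (-2)·g(x) = -2·x^2 - 2·x - 4, leaving x
The remainder r(x) = x ≠ 0 (and deg r < deg g), so g ∤ f, i.e. f ∉ (g).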